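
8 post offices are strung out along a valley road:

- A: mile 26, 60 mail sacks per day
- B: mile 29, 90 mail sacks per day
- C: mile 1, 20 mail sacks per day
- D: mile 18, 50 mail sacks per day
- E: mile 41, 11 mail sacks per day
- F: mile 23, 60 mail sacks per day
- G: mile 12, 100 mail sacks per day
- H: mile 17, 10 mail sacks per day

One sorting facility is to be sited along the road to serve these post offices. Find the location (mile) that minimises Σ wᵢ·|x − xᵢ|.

x = 23

For a sum of weighted absolute distances on a line, the optimum is the weighted median (not the mean). Total weight W = 401; half-weight = 200.5.
Sort by position and accumulate weight:
  mile 1 (C, w=20) → cum 20
  mile 12 (G, w=100) → cum 120
  mile 17 (H, w=10) → cum 130
  mile 18 (D, w=50) → cum 180
  mile 23 (F, w=60) → cum 240  ≥ 200.5 → median here
  mile 26 (A, w=60) → cum 300
  mile 29 (B, w=90) → cum 390
  mile 41 (E, w=11) → cum 401
Optimal location: mile 23.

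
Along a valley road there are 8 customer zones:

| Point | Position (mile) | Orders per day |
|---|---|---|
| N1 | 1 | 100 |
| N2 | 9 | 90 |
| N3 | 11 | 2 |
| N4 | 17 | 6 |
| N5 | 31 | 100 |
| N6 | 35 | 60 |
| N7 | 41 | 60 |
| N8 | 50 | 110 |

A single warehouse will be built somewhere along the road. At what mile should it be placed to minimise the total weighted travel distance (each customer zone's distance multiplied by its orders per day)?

For a sum of weighted absolute distances on a line, the optimum is the weighted median (not the mean). Total weight W = 528; half-weight = 264.
Sort by position and accumulate weight:
  mile 1 (N1, w=100) → cum 100
  mile 9 (N2, w=90) → cum 190
  mile 11 (N3, w=2) → cum 192
  mile 17 (N4, w=6) → cum 198
  mile 31 (N5, w=100) → cum 298  ≥ 264 → median here
  mile 35 (N6, w=60) → cum 358
  mile 41 (N7, w=60) → cum 418
  mile 50 (N8, w=110) → cum 528
Optimal location: mile 31.

x = 31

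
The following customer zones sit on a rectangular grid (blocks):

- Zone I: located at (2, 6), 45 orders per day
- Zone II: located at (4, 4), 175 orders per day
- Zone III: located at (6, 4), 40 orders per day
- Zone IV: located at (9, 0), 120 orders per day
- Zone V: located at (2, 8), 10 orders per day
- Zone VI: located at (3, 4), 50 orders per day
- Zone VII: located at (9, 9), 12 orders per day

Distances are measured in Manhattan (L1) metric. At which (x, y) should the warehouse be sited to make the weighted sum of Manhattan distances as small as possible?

Manhattan distance separates: Σwᵢ(|x−xᵢ|+|y−yᵢ|) = Σwᵢ|x−xᵢ| + Σwᵢ|y−yᵢ|, so x and y are optimised independently as 1-D weighted medians.
Total weight W = 452; half = 226.
x-coordinate, sorted with cumulative weight:
  x=2 (Zone I, w=45) cum 45
  x=2 (Zone V, w=10) cum 55
  x=3 (Zone VI, w=50) cum 105
  x=4 (Zone II, w=175) cum 280  ← median
  x=6 (Zone III, w=40) cum 320
  x=9 (Zone IV, w=120) cum 440
  x=9 (Zone VII, w=12) cum 452
⇒ x* = 4
y-coordinate, sorted with cumulative weight:
  y=0 (Zone IV, w=120) cum 120
  y=4 (Zone II, w=175) cum 295  ← median
  y=4 (Zone III, w=40) cum 335
  y=4 (Zone VI, w=50) cum 385
  y=6 (Zone I, w=45) cum 430
  y=8 (Zone V, w=10) cum 440
  y=9 (Zone VII, w=12) cum 452
⇒ y* = 4

(4, 4)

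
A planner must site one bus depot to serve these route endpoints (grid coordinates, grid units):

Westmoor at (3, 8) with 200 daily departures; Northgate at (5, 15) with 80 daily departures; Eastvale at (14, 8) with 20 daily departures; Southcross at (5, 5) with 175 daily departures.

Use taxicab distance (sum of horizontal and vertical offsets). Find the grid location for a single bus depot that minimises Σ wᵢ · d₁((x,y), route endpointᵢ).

Manhattan distance separates: Σwᵢ(|x−xᵢ|+|y−yᵢ|) = Σwᵢ|x−xᵢ| + Σwᵢ|y−yᵢ|, so x and y are optimised independently as 1-D weighted medians.
Total weight W = 475; half = 237.5.
x-coordinate, sorted with cumulative weight:
  x=3 (Westmoor, w=200) cum 200
  x=5 (Northgate, w=80) cum 280  ← median
  x=5 (Southcross, w=175) cum 455
  x=14 (Eastvale, w=20) cum 475
⇒ x* = 5
y-coordinate, sorted with cumulative weight:
  y=5 (Southcross, w=175) cum 175
  y=8 (Westmoor, w=200) cum 375  ← median
  y=8 (Eastvale, w=20) cum 395
  y=15 (Northgate, w=80) cum 475
⇒ y* = 8

(5, 8)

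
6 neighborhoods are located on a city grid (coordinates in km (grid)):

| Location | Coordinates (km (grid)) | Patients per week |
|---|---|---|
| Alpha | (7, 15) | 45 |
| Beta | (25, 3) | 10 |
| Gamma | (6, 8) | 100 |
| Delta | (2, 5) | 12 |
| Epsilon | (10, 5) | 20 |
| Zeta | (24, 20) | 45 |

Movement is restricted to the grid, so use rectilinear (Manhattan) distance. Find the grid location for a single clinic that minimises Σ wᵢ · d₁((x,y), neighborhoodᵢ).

Manhattan distance separates: Σwᵢ(|x−xᵢ|+|y−yᵢ|) = Σwᵢ|x−xᵢ| + Σwᵢ|y−yᵢ|, so x and y are optimised independently as 1-D weighted medians.
Total weight W = 232; half = 116.
x-coordinate, sorted with cumulative weight:
  x=2 (Delta, w=12) cum 12
  x=6 (Gamma, w=100) cum 112
  x=7 (Alpha, w=45) cum 157  ← median
  x=10 (Epsilon, w=20) cum 177
  x=24 (Zeta, w=45) cum 222
  x=25 (Beta, w=10) cum 232
⇒ x* = 7
y-coordinate, sorted with cumulative weight:
  y=3 (Beta, w=10) cum 10
  y=5 (Delta, w=12) cum 22
  y=5 (Epsilon, w=20) cum 42
  y=8 (Gamma, w=100) cum 142  ← median
  y=15 (Alpha, w=45) cum 187
  y=20 (Zeta, w=45) cum 232
⇒ y* = 8

(7, 8)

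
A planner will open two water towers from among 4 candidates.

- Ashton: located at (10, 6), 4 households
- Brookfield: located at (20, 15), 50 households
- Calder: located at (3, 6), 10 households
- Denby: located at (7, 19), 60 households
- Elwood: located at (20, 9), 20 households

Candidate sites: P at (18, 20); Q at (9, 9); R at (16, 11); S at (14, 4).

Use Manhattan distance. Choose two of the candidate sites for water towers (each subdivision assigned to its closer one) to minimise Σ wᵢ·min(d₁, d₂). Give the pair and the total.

{Q, R}, total 1346

Evaluate every pair (each demand assigned to the nearer of the two):
  {Q, R}: total = 1346
  {P, Q}: total = 1396
  {P, R}: total = 1414
  {P, S}: total = 1444
  {R, S}: total = 1694
  {Q, S}: total = 1896
Best pair: {Q, R} with total 1346.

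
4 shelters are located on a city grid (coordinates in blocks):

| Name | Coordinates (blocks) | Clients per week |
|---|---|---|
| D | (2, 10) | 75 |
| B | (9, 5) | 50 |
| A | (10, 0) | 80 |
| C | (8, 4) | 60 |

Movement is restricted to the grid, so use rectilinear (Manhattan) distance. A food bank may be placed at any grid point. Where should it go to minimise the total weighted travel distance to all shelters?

(8, 4)

Manhattan distance separates: Σwᵢ(|x−xᵢ|+|y−yᵢ|) = Σwᵢ|x−xᵢ| + Σwᵢ|y−yᵢ|, so x and y are optimised independently as 1-D weighted medians.
Total weight W = 265; half = 132.5.
x-coordinate, sorted with cumulative weight:
  x=2 (D, w=75) cum 75
  x=8 (C, w=60) cum 135  ← median
  x=9 (B, w=50) cum 185
  x=10 (A, w=80) cum 265
⇒ x* = 8
y-coordinate, sorted with cumulative weight:
  y=0 (A, w=80) cum 80
  y=4 (C, w=60) cum 140  ← median
  y=5 (B, w=50) cum 190
  y=10 (D, w=75) cum 265
⇒ y* = 4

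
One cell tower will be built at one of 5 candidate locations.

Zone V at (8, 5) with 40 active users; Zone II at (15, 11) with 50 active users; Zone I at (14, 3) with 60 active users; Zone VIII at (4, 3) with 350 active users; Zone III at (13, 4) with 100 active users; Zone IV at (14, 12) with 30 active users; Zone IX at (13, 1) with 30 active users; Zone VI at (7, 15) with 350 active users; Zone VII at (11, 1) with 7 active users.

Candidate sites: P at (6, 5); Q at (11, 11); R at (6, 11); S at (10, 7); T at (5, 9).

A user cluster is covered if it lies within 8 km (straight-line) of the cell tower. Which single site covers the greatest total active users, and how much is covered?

Coverage radius r = 8 km; a point is covered iff (Δx)²+(Δy)² ≤ 8² = 64.
  P (6, 5): covers {Zone V, Zone VIII, Zone III, Zone VII} → 497
  Q (11, 11): covers {Zone V, Zone II, Zone III, Zone IV, Zone VI} → 570
  R (6, 11): covers {Zone V, Zone VI} → 390
  S (10, 7): covers {Zone V, Zone II, Zone I, Zone VIII, Zone III, Zone IV, Zone IX, Zone VII} → 667
  T (5, 9): covers {Zone V, Zone VIII, Zone VI} → 740
Maximum coverage at T: 740 active users.

T, covering 740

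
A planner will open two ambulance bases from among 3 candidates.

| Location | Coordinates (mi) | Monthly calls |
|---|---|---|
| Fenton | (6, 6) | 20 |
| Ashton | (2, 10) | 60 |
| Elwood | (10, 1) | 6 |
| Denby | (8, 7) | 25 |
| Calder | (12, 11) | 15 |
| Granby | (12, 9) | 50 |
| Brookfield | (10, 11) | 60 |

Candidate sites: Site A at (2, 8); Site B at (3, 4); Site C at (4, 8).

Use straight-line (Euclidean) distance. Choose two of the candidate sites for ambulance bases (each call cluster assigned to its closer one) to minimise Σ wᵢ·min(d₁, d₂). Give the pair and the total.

Evaluate every pair (each demand assigned to the nearer of the two):
  {Site A, Site C}: total = 1268.7
  {Site B, Site C}: total = 1308.8
  {Site A, Site B}: total = 1555.3
Best pair: {Site A, Site C} with total 1268.7.

{Site A, Site C}, total 1268.7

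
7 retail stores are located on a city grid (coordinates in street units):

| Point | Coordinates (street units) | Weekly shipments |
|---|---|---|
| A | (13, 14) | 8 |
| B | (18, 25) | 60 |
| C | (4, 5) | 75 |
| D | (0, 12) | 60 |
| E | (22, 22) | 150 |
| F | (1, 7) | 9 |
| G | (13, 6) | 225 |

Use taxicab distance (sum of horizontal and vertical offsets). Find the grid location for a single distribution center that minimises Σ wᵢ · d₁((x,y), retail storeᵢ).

Manhattan distance separates: Σwᵢ(|x−xᵢ|+|y−yᵢ|) = Σwᵢ|x−xᵢ| + Σwᵢ|y−yᵢ|, so x and y are optimised independently as 1-D weighted medians.
Total weight W = 587; half = 293.5.
x-coordinate, sorted with cumulative weight:
  x=0 (D, w=60) cum 60
  x=1 (F, w=9) cum 69
  x=4 (C, w=75) cum 144
  x=13 (A, w=8) cum 152
  x=13 (G, w=225) cum 377  ← median
  x=18 (B, w=60) cum 437
  x=22 (E, w=150) cum 587
⇒ x* = 13
y-coordinate, sorted with cumulative weight:
  y=5 (C, w=75) cum 75
  y=6 (G, w=225) cum 300  ← median
  y=7 (F, w=9) cum 309
  y=12 (D, w=60) cum 369
  y=14 (A, w=8) cum 377
  y=22 (E, w=150) cum 527
  y=25 (B, w=60) cum 587
⇒ y* = 6

(13, 6)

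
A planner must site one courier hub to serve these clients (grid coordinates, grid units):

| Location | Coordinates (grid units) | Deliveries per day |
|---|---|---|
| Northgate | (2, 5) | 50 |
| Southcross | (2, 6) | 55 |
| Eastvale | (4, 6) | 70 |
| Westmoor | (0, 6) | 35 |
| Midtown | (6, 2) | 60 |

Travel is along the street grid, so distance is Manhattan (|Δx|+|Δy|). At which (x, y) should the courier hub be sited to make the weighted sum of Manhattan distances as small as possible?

Manhattan distance separates: Σwᵢ(|x−xᵢ|+|y−yᵢ|) = Σwᵢ|x−xᵢ| + Σwᵢ|y−yᵢ|, so x and y are optimised independently as 1-D weighted medians.
Total weight W = 270; half = 135.
x-coordinate, sorted with cumulative weight:
  x=0 (Westmoor, w=35) cum 35
  x=2 (Northgate, w=50) cum 85
  x=2 (Southcross, w=55) cum 140  ← median
  x=4 (Eastvale, w=70) cum 210
  x=6 (Midtown, w=60) cum 270
⇒ x* = 2
y-coordinate, sorted with cumulative weight:
  y=2 (Midtown, w=60) cum 60
  y=5 (Northgate, w=50) cum 110
  y=6 (Southcross, w=55) cum 165  ← median
  y=6 (Eastvale, w=70) cum 235
  y=6 (Westmoor, w=35) cum 270
⇒ y* = 6

(2, 6)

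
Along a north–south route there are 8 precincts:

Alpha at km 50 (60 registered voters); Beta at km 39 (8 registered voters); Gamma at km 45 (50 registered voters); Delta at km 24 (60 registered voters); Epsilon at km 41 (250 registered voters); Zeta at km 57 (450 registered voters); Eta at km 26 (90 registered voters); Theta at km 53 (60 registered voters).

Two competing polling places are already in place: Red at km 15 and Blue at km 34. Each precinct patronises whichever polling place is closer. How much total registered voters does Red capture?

The indifferent point is the midpoint (15+34)/2 = 24.5; precincts left of it (closer to Red at 15) go to Red, those right go to Blue.
  Delta at 24 (w=60) → Red
  Eta at 26 (w=90) → Blue
  Beta at 39 (w=8) → Blue
  Epsilon at 41 (w=250) → Blue
  Gamma at 45 (w=50) → Blue
  Alpha at 50 (w=60) → Blue
  Theta at 53 (w=60) → Blue
  Zeta at 57 (w=450) → Blue
Red captures 60; Blue captures 968.

60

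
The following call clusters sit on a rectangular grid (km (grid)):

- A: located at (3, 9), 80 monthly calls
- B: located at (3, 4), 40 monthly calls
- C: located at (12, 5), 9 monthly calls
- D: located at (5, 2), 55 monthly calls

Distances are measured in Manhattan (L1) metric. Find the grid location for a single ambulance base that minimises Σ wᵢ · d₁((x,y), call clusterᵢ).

Manhattan distance separates: Σwᵢ(|x−xᵢ|+|y−yᵢ|) = Σwᵢ|x−xᵢ| + Σwᵢ|y−yᵢ|, so x and y are optimised independently as 1-D weighted medians.
Total weight W = 184; half = 92.
x-coordinate, sorted with cumulative weight:
  x=3 (A, w=80) cum 80
  x=3 (B, w=40) cum 120  ← median
  x=5 (D, w=55) cum 175
  x=12 (C, w=9) cum 184
⇒ x* = 3
y-coordinate, sorted with cumulative weight:
  y=2 (D, w=55) cum 55
  y=4 (B, w=40) cum 95  ← median
  y=5 (C, w=9) cum 104
  y=9 (A, w=80) cum 184
⇒ y* = 4

(3, 4)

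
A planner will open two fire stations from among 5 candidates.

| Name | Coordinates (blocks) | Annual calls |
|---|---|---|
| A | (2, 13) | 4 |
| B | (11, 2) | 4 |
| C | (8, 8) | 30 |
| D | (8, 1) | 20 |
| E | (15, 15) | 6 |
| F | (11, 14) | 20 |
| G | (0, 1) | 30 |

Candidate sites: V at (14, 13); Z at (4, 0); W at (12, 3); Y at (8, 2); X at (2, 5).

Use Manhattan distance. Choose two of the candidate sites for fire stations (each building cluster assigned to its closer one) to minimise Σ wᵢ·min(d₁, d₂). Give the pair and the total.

Evaluate every pair (each demand assigned to the nearer of the two):
  {V, Y}: total = 628
  {V, Z}: total = 762
  {V, X}: total = 828
  {Z, Y}: total = 842
  {Y, X}: total = 844
  {W, Y}: total = 876
  {Z, W}: total = 918
  {W, X}: total = 940
  {V, W}: total = 964
  {Z, X}: total = 1086
Best pair: {V, Y} with total 628.

{V, Y}, total 628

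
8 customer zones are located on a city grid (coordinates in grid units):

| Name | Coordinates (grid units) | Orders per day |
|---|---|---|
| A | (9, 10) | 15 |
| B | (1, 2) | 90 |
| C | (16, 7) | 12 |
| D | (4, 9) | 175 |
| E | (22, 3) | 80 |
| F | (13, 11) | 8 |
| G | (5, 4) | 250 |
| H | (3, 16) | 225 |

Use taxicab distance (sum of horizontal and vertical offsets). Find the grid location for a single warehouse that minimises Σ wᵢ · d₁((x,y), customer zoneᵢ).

(4, 7)

Manhattan distance separates: Σwᵢ(|x−xᵢ|+|y−yᵢ|) = Σwᵢ|x−xᵢ| + Σwᵢ|y−yᵢ|, so x and y are optimised independently as 1-D weighted medians.
Total weight W = 855; half = 427.5.
x-coordinate, sorted with cumulative weight:
  x=1 (B, w=90) cum 90
  x=3 (H, w=225) cum 315
  x=4 (D, w=175) cum 490  ← median
  x=5 (G, w=250) cum 740
  x=9 (A, w=15) cum 755
  x=13 (F, w=8) cum 763
  x=16 (C, w=12) cum 775
  x=22 (E, w=80) cum 855
⇒ x* = 4
y-coordinate, sorted with cumulative weight:
  y=2 (B, w=90) cum 90
  y=3 (E, w=80) cum 170
  y=4 (G, w=250) cum 420
  y=7 (C, w=12) cum 432  ← median
  y=9 (D, w=175) cum 607
  y=10 (A, w=15) cum 622
  y=11 (F, w=8) cum 630
  y=16 (H, w=225) cum 855
⇒ y* = 7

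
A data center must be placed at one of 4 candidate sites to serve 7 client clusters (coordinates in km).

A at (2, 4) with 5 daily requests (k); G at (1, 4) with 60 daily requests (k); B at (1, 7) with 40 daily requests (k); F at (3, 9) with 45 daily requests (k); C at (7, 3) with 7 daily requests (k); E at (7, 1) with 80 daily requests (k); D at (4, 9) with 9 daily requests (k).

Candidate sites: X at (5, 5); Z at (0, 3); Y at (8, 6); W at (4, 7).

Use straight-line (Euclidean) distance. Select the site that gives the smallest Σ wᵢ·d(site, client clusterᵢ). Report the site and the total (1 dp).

X, total 1058.0 km

Total weighted distance at each candidate:
  X (5, 5): total = 1058.0
  Z (0, 3): total = 1259.1
  Y (8, 6): total = 1488.7
  W (4, 7): total = 1082.9
Minimum is at X with total 1058.0 km.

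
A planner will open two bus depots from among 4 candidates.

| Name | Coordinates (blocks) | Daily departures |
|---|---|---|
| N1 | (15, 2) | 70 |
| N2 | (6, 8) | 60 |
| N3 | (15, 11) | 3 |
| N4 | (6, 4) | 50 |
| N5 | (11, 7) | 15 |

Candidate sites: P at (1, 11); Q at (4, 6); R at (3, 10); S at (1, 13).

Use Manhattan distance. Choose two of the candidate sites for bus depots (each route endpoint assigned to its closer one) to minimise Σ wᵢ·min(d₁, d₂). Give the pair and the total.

Evaluate every pair (each demand assigned to the nearer of the two):
  {Q, R}: total = 1649
  {P, Q}: total = 1652
  {Q, S}: total = 1658
  {P, R}: total = 2354
  {R, S}: total = 2354
  {P, S}: total = 2942
Best pair: {Q, R} with total 1649.

{Q, R}, total 1649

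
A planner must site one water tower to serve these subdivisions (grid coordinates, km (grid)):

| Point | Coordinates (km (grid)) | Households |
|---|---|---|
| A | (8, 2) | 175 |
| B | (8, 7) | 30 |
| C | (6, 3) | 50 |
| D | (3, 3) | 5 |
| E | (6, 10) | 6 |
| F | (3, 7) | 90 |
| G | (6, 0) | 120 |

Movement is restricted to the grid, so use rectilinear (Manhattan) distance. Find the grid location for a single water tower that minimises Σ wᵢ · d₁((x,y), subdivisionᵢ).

(6, 2)

Manhattan distance separates: Σwᵢ(|x−xᵢ|+|y−yᵢ|) = Σwᵢ|x−xᵢ| + Σwᵢ|y−yᵢ|, so x and y are optimised independently as 1-D weighted medians.
Total weight W = 476; half = 238.
x-coordinate, sorted with cumulative weight:
  x=3 (D, w=5) cum 5
  x=3 (F, w=90) cum 95
  x=6 (C, w=50) cum 145
  x=6 (E, w=6) cum 151
  x=6 (G, w=120) cum 271  ← median
  x=8 (A, w=175) cum 446
  x=8 (B, w=30) cum 476
⇒ x* = 6
y-coordinate, sorted with cumulative weight:
  y=0 (G, w=120) cum 120
  y=2 (A, w=175) cum 295  ← median
  y=3 (C, w=50) cum 345
  y=3 (D, w=5) cum 350
  y=7 (B, w=30) cum 380
  y=7 (F, w=90) cum 470
  y=10 (E, w=6) cum 476
⇒ y* = 2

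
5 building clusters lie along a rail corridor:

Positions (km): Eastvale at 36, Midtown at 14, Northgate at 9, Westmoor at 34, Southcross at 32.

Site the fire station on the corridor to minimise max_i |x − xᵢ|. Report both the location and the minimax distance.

The 1-center on a line is the midpoint of the two extreme points: leftmost at 9, rightmost at 36.
Optimal location = (9 + 36)/2 = 22.5; maximum distance = (36 − 9)/2 = 13.5.

location 22.5, max distance 13.5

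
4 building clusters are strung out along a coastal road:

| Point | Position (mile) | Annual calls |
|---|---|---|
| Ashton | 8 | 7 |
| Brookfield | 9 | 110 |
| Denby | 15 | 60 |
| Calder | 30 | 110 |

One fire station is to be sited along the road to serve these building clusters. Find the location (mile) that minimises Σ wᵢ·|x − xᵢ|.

For a sum of weighted absolute distances on a line, the optimum is the weighted median (not the mean). Total weight W = 287; half-weight = 143.5.
Sort by position and accumulate weight:
  mile 8 (Ashton, w=7) → cum 7
  mile 9 (Brookfield, w=110) → cum 117
  mile 15 (Denby, w=60) → cum 177  ≥ 143.5 → median here
  mile 30 (Calder, w=110) → cum 287
Optimal location: mile 15.

x = 15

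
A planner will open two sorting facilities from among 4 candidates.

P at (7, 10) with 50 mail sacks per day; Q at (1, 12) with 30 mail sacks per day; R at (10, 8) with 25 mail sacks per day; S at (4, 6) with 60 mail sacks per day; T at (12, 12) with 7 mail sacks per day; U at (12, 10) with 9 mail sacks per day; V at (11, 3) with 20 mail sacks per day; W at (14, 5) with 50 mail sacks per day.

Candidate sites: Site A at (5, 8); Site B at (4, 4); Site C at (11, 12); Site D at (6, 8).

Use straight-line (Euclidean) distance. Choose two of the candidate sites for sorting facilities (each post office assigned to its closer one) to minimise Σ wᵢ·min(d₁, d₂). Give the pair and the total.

{Site A, Site C}, total 1112.5

Evaluate every pair (each demand assigned to the nearer of the two):
  {Site A, Site C}: total = 1112.5
  {Site C, Site D}: total = 1122.9
  {Site A, Site D}: total = 1191.7
  {Site B, Site D}: total = 1199.9
  {Site B, Site C}: total = 1252.3
  {Site A, Site B}: total = 1293.8
Best pair: {Site A, Site C} with total 1112.5.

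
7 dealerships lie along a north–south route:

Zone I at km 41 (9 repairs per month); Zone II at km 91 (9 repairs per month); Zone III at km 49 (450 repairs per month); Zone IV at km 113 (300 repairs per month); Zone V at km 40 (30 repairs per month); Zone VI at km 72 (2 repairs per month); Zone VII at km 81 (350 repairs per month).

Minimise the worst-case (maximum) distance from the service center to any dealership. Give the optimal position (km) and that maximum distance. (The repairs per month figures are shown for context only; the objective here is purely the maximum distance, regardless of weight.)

The 1-center on a line is the midpoint of the two extreme points: leftmost at 40, rightmost at 113.
Optimal location = (40 + 113)/2 = 76.5; maximum distance = (113 − 40)/2 = 36.5.

location 76.5, max distance 36.5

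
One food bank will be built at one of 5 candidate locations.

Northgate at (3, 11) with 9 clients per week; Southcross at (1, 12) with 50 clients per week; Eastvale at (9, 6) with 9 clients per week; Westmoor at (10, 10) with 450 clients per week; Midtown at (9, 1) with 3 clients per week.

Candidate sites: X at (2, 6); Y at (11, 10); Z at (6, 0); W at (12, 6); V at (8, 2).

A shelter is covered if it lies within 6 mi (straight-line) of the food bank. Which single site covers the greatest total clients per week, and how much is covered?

W, covering 462

Coverage radius r = 6 mi; a point is covered iff (Δx)²+(Δy)² ≤ 6² = 36.
  X (2, 6): covers {Northgate} → 9
  Y (11, 10): covers {Eastvale, Westmoor} → 459
  Z (6, 0): covers {Midtown} → 3
  W (12, 6): covers {Eastvale, Westmoor, Midtown} → 462
  V (8, 2): covers {Eastvale, Midtown} → 12
Maximum coverage at W: 462 clients per week.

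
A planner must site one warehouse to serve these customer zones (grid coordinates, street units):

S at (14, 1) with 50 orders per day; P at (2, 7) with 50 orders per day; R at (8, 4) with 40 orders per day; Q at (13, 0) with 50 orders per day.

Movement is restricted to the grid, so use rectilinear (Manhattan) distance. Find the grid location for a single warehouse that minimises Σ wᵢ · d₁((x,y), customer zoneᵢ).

Manhattan distance separates: Σwᵢ(|x−xᵢ|+|y−yᵢ|) = Σwᵢ|x−xᵢ| + Σwᵢ|y−yᵢ|, so x and y are optimised independently as 1-D weighted medians.
Total weight W = 190; half = 95.
x-coordinate, sorted with cumulative weight:
  x=2 (P, w=50) cum 50
  x=8 (R, w=40) cum 90
  x=13 (Q, w=50) cum 140  ← median
  x=14 (S, w=50) cum 190
⇒ x* = 13
y-coordinate, sorted with cumulative weight:
  y=0 (Q, w=50) cum 50
  y=1 (S, w=50) cum 100  ← median
  y=4 (R, w=40) cum 140
  y=7 (P, w=50) cum 190
⇒ y* = 1

(13, 1)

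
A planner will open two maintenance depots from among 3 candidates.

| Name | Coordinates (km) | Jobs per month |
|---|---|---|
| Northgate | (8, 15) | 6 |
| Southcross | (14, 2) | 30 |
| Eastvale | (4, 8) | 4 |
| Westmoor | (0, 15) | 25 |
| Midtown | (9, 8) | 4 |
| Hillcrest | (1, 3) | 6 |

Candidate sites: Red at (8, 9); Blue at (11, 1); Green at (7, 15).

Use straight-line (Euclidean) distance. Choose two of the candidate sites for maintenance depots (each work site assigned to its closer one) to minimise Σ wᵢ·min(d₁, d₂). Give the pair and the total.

Evaluate every pair (each demand assigned to the nearer of the two):
  {Blue, Green}: total = 396.6
  {Red, Blue}: total = 458.3
  {Red, Green}: total = 535.1
Best pair: {Blue, Green} with total 396.6.

{Blue, Green}, total 396.6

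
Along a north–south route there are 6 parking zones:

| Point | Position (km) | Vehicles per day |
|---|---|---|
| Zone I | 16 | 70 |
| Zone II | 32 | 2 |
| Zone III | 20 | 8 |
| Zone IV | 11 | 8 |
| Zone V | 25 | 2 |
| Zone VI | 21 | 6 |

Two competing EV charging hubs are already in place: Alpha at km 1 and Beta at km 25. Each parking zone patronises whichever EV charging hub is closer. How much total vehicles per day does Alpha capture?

8

The indifferent point is the midpoint (1+25)/2 = 13; parking zones left of it (closer to Alpha at 1) go to Alpha, those right go to Beta.
  Zone IV at 11 (w=8) → Alpha
  Zone I at 16 (w=70) → Beta
  Zone III at 20 (w=8) → Beta
  Zone VI at 21 (w=6) → Beta
  Zone V at 25 (w=2) → Beta
  Zone II at 32 (w=2) → Beta
Alpha captures 8; Beta captures 88.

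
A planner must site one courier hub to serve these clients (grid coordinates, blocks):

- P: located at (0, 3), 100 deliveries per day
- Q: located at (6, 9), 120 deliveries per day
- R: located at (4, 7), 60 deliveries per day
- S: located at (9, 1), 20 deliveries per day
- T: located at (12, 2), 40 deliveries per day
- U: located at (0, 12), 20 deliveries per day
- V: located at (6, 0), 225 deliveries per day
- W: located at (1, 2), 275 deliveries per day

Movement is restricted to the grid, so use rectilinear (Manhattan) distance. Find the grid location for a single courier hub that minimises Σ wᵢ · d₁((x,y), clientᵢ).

Manhattan distance separates: Σwᵢ(|x−xᵢ|+|y−yᵢ|) = Σwᵢ|x−xᵢ| + Σwᵢ|y−yᵢ|, so x and y are optimised independently as 1-D weighted medians.
Total weight W = 860; half = 430.
x-coordinate, sorted with cumulative weight:
  x=0 (P, w=100) cum 100
  x=0 (U, w=20) cum 120
  x=1 (W, w=275) cum 395
  x=4 (R, w=60) cum 455  ← median
  x=6 (Q, w=120) cum 575
  x=6 (V, w=225) cum 800
  x=9 (S, w=20) cum 820
  x=12 (T, w=40) cum 860
⇒ x* = 4
y-coordinate, sorted with cumulative weight:
  y=0 (V, w=225) cum 225
  y=1 (S, w=20) cum 245
  y=2 (T, w=40) cum 285
  y=2 (W, w=275) cum 560  ← median
  y=3 (P, w=100) cum 660
  y=7 (R, w=60) cum 720
  y=9 (Q, w=120) cum 840
  y=12 (U, w=20) cum 860
⇒ y* = 2

(4, 2)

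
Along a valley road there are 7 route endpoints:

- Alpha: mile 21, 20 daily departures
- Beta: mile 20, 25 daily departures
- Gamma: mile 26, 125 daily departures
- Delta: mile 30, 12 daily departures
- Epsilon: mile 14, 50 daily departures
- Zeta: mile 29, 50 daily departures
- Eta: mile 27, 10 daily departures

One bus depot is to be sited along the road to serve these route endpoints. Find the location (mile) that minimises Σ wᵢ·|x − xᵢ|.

x = 26

For a sum of weighted absolute distances on a line, the optimum is the weighted median (not the mean). Total weight W = 292; half-weight = 146.
Sort by position and accumulate weight:
  mile 14 (Epsilon, w=50) → cum 50
  mile 20 (Beta, w=25) → cum 75
  mile 21 (Alpha, w=20) → cum 95
  mile 26 (Gamma, w=125) → cum 220  ≥ 146 → median here
  mile 27 (Eta, w=10) → cum 230
  mile 29 (Zeta, w=50) → cum 280
  mile 30 (Delta, w=12) → cum 292
Optimal location: mile 26.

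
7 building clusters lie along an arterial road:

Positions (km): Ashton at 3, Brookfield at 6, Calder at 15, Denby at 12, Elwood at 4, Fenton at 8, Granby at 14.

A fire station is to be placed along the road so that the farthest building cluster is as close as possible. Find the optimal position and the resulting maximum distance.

The 1-center on a line is the midpoint of the two extreme points: leftmost at 3, rightmost at 15.
Optimal location = (3 + 15)/2 = 9; maximum distance = (15 − 3)/2 = 6.

location 9, max distance 6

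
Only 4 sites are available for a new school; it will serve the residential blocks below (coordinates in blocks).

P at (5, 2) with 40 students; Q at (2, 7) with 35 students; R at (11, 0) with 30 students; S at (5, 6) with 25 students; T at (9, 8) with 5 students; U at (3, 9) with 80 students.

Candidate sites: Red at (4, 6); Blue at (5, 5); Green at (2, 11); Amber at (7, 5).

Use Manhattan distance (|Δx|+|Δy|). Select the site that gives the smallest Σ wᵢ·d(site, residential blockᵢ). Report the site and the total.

Red, total 1075 blocks

Total weighted distance at each candidate:
  Red (4, 6): total = 1075
  Blue (5, 5): total = 1165
  Green (2, 11): total = 1710
  Amber (7, 5): total = 1455
Minimum is at Red with total 1075 blocks.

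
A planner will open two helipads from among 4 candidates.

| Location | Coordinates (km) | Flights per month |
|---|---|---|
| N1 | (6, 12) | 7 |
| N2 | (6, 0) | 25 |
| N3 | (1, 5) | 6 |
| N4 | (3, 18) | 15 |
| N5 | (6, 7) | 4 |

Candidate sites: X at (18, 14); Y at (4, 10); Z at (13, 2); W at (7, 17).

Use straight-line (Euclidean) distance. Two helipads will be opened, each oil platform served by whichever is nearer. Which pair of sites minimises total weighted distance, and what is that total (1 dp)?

{Y, Z}, total 372.1

Evaluate every pair (each demand assigned to the nearer of the two):
  {Y, Z}: total = 372.1
  {Y, W}: total = 386.0
  {Z, W}: total = 388.2
  {X, Y}: total = 445.1
  {X, Z}: total = 608.6
  {X, W}: total = 644.0
Best pair: {Y, Z} with total 372.1.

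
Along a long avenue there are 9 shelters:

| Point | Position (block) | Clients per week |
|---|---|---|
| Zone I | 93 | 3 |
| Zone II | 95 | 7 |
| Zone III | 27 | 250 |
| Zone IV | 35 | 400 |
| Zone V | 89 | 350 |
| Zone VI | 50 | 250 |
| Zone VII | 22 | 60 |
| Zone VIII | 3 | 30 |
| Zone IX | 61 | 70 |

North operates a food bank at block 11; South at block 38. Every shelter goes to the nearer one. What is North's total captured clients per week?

The indifferent point is the midpoint (11+38)/2 = 24.5; shelters left of it (closer to North at 11) go to North, those right go to South.
  Zone VIII at 3 (w=30) → North
  Zone VII at 22 (w=60) → North
  Zone III at 27 (w=250) → South
  Zone IV at 35 (w=400) → South
  Zone VI at 50 (w=250) → South
  Zone IX at 61 (w=70) → South
  Zone V at 89 (w=350) → South
  Zone I at 93 (w=3) → South
  Zone II at 95 (w=7) → South
North captures 90; South captures 1330.

90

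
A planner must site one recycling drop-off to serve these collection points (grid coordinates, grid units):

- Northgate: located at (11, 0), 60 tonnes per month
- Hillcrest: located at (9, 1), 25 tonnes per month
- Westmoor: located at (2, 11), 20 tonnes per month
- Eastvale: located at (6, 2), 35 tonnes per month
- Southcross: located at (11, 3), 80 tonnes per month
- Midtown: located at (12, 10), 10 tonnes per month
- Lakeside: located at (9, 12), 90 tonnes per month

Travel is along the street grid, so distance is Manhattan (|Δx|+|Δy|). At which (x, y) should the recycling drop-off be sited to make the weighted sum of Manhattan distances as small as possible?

(9, 3)

Manhattan distance separates: Σwᵢ(|x−xᵢ|+|y−yᵢ|) = Σwᵢ|x−xᵢ| + Σwᵢ|y−yᵢ|, so x and y are optimised independently as 1-D weighted medians.
Total weight W = 320; half = 160.
x-coordinate, sorted with cumulative weight:
  x=2 (Westmoor, w=20) cum 20
  x=6 (Eastvale, w=35) cum 55
  x=9 (Hillcrest, w=25) cum 80
  x=9 (Lakeside, w=90) cum 170  ← median
  x=11 (Northgate, w=60) cum 230
  x=11 (Southcross, w=80) cum 310
  x=12 (Midtown, w=10) cum 320
⇒ x* = 9
y-coordinate, sorted with cumulative weight:
  y=0 (Northgate, w=60) cum 60
  y=1 (Hillcrest, w=25) cum 85
  y=2 (Eastvale, w=35) cum 120
  y=3 (Southcross, w=80) cum 200  ← median
  y=10 (Midtown, w=10) cum 210
  y=11 (Westmoor, w=20) cum 230
  y=12 (Lakeside, w=90) cum 320
⇒ y* = 3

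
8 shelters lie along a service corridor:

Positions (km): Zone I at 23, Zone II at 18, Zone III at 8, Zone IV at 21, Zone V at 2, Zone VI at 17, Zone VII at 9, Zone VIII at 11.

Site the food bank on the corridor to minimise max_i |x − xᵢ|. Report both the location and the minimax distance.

location 12.5, max distance 10.5

The 1-center on a line is the midpoint of the two extreme points: leftmost at 2, rightmost at 23.
Optimal location = (2 + 23)/2 = 12.5; maximum distance = (23 − 2)/2 = 10.5.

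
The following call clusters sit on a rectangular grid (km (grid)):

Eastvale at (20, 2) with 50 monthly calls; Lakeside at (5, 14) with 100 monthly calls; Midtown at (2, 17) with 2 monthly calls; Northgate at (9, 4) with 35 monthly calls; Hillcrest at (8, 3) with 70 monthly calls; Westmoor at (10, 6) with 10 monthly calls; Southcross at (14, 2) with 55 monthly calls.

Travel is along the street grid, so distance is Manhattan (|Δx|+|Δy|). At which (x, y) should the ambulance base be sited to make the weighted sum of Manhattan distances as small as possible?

Manhattan distance separates: Σwᵢ(|x−xᵢ|+|y−yᵢ|) = Σwᵢ|x−xᵢ| + Σwᵢ|y−yᵢ|, so x and y are optimised independently as 1-D weighted medians.
Total weight W = 322; half = 161.
x-coordinate, sorted with cumulative weight:
  x=2 (Midtown, w=2) cum 2
  x=5 (Lakeside, w=100) cum 102
  x=8 (Hillcrest, w=70) cum 172  ← median
  x=9 (Northgate, w=35) cum 207
  x=10 (Westmoor, w=10) cum 217
  x=14 (Southcross, w=55) cum 272
  x=20 (Eastvale, w=50) cum 322
⇒ x* = 8
y-coordinate, sorted with cumulative weight:
  y=2 (Eastvale, w=50) cum 50
  y=2 (Southcross, w=55) cum 105
  y=3 (Hillcrest, w=70) cum 175  ← median
  y=4 (Northgate, w=35) cum 210
  y=6 (Westmoor, w=10) cum 220
  y=14 (Lakeside, w=100) cum 320
  y=17 (Midtown, w=2) cum 322
⇒ y* = 3

(8, 3)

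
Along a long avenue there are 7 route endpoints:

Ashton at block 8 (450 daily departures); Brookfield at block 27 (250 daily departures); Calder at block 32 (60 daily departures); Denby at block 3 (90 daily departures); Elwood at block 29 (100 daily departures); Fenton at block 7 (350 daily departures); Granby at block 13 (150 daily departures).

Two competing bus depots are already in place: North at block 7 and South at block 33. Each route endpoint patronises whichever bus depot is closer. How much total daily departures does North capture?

1040

The indifferent point is the midpoint (7+33)/2 = 20; route endpoints left of it (closer to North at 7) go to North, those right go to South.
  Denby at 3 (w=90) → North
  Fenton at 7 (w=350) → North
  Ashton at 8 (w=450) → North
  Granby at 13 (w=150) → North
  Brookfield at 27 (w=250) → South
  Elwood at 29 (w=100) → South
  Calder at 32 (w=60) → South
North captures 1040; South captures 410.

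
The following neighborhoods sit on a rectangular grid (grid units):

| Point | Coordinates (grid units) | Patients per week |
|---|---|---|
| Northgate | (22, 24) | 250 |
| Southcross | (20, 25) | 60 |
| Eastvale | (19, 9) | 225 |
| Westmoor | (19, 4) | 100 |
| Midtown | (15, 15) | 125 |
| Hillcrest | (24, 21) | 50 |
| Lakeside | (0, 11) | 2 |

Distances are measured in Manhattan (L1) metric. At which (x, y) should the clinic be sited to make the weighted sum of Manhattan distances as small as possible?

(19, 15)

Manhattan distance separates: Σwᵢ(|x−xᵢ|+|y−yᵢ|) = Σwᵢ|x−xᵢ| + Σwᵢ|y−yᵢ|, so x and y are optimised independently as 1-D weighted medians.
Total weight W = 812; half = 406.
x-coordinate, sorted with cumulative weight:
  x=0 (Lakeside, w=2) cum 2
  x=15 (Midtown, w=125) cum 127
  x=19 (Eastvale, w=225) cum 352
  x=19 (Westmoor, w=100) cum 452  ← median
  x=20 (Southcross, w=60) cum 512
  x=22 (Northgate, w=250) cum 762
  x=24 (Hillcrest, w=50) cum 812
⇒ x* = 19
y-coordinate, sorted with cumulative weight:
  y=4 (Westmoor, w=100) cum 100
  y=9 (Eastvale, w=225) cum 325
  y=11 (Lakeside, w=2) cum 327
  y=15 (Midtown, w=125) cum 452  ← median
  y=21 (Hillcrest, w=50) cum 502
  y=24 (Northgate, w=250) cum 752
  y=25 (Southcross, w=60) cum 812
⇒ y* = 15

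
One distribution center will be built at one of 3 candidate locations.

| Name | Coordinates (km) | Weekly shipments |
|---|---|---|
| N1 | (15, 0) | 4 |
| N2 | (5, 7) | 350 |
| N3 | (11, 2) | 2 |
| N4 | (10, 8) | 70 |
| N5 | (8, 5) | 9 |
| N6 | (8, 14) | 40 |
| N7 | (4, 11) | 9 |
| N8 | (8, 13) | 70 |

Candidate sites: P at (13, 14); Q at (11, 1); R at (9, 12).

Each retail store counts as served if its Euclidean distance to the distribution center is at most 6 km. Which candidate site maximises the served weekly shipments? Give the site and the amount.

R, covering 189

Coverage radius r = 6 km; a point is covered iff (Δx)²+(Δy)² ≤ 6² = 36.
  P (13, 14): covers {N6, N8} → 110
  Q (11, 1): covers {N1, N3, N5} → 15
  R (9, 12): covers {N4, N6, N7, N8} → 189
Maximum coverage at R: 189 weekly shipments.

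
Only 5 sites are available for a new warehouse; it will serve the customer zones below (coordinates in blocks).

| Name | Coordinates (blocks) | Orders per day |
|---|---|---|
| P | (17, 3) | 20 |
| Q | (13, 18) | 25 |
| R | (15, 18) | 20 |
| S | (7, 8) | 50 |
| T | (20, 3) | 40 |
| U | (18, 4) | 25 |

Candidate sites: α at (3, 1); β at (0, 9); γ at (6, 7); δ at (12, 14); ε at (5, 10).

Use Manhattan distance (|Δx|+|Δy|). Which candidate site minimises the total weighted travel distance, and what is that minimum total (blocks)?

Total weighted distance at each candidate:
  α (3, 1): total = 3335
  β (0, 9): total = 3505
  γ (6, 7): total = 2345
  δ (12, 14): total = 2295
  ε (5, 10): total = 2695
Minimum is at δ with total 2295 blocks.

δ, total 2295 blocks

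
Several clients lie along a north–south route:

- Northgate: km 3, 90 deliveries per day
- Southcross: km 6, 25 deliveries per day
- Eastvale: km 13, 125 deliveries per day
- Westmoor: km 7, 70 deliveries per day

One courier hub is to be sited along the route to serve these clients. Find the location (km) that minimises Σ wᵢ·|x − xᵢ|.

For a sum of weighted absolute distances on a line, the optimum is the weighted median (not the mean). Total weight W = 310; half-weight = 155.
Sort by position and accumulate weight:
  km 3 (Northgate, w=90) → cum 90
  km 6 (Southcross, w=25) → cum 115
  km 7 (Westmoor, w=70) → cum 185  ≥ 155 → median here
  km 13 (Eastvale, w=125) → cum 310
Optimal location: km 7.

x = 7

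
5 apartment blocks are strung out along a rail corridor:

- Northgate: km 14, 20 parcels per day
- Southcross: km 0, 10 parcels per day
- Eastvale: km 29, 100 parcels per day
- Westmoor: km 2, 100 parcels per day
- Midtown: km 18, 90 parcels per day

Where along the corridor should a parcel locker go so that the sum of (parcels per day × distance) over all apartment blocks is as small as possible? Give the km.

For a sum of weighted absolute distances on a line, the optimum is the weighted median (not the mean). Total weight W = 320; half-weight = 160.
Sort by position and accumulate weight:
  km 0 (Southcross, w=10) → cum 10
  km 2 (Westmoor, w=100) → cum 110
  km 14 (Northgate, w=20) → cum 130
  km 18 (Midtown, w=90) → cum 220  ≥ 160 → median here
  km 29 (Eastvale, w=100) → cum 320
Optimal location: km 18.

x = 18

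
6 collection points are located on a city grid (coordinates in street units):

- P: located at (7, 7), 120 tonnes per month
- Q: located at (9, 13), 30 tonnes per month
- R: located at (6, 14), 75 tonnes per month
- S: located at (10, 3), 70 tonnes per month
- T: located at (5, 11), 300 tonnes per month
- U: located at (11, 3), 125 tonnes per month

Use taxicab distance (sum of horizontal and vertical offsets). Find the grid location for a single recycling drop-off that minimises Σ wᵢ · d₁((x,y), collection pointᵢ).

(6, 11)

Manhattan distance separates: Σwᵢ(|x−xᵢ|+|y−yᵢ|) = Σwᵢ|x−xᵢ| + Σwᵢ|y−yᵢ|, so x and y are optimised independently as 1-D weighted medians.
Total weight W = 720; half = 360.
x-coordinate, sorted with cumulative weight:
  x=5 (T, w=300) cum 300
  x=6 (R, w=75) cum 375  ← median
  x=7 (P, w=120) cum 495
  x=9 (Q, w=30) cum 525
  x=10 (S, w=70) cum 595
  x=11 (U, w=125) cum 720
⇒ x* = 6
y-coordinate, sorted with cumulative weight:
  y=3 (S, w=70) cum 70
  y=3 (U, w=125) cum 195
  y=7 (P, w=120) cum 315
  y=11 (T, w=300) cum 615  ← median
  y=13 (Q, w=30) cum 645
  y=14 (R, w=75) cum 720
⇒ y* = 11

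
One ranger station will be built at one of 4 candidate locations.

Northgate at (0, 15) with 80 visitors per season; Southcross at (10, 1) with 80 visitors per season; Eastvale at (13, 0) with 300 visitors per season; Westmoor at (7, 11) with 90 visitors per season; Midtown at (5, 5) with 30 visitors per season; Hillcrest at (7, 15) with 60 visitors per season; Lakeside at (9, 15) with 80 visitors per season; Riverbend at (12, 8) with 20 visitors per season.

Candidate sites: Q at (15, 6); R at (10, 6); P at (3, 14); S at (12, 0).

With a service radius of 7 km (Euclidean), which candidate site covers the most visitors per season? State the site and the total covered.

Coverage radius r = 7 km; a point is covered iff (Δx)²+(Δy)² ≤ 7² = 49.
  Q (15, 6): covers {Eastvale, Riverbend} → 320
  R (10, 6): covers {Southcross, Eastvale, Westmoor, Midtown, Riverbend} → 520
  P (3, 14): covers {Northgate, Westmoor, Hillcrest, Lakeside} → 310
  S (12, 0): covers {Southcross, Eastvale} → 380
Maximum coverage at R: 520 visitors per season.

R, covering 520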